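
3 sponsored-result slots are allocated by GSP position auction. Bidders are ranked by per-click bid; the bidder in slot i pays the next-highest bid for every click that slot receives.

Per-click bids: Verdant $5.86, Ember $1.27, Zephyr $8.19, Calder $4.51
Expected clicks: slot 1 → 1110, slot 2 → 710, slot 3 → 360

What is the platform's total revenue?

Per-click bids in order: $8.19 (Zephyr) > $5.86 (Verdant) > $4.51 (Calder) > $1.27 (Ember)
Slot 1: Zephyr pays $5.86 × 1110 = $6504.60
Slot 2: Verdant pays $4.51 × 710 = $3202.10
Slot 3: Calder pays $1.27 × 360 = $457.20
Total = $10163.90

Total revenue: $10163.90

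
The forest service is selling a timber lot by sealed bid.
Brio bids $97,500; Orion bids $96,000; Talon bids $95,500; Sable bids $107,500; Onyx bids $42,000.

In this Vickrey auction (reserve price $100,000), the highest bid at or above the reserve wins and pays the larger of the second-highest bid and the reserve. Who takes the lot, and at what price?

Sorting bids: 107,500 (Sable) > 97,500 (Brio) > 96,000 (Orion) > 95,500 (Talon) > 42,000 (Onyx)
Sable has the top bid at or above the reserve ($107,500).
Second-highest bid $97,500 is below the reserve $100,000, so the reserve binds → payment $100,000.

Sable pays $100,000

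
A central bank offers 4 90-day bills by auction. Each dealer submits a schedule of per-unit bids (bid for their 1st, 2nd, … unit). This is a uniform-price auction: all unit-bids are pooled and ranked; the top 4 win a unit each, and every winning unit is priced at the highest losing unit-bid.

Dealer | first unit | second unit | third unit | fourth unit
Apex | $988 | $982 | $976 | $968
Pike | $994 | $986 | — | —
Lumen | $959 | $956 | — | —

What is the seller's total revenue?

Merging the schedules and taking the best 4: 994 (Pike-1), 988 (Apex-1), 986 (Pike-2), 982 (Apex-2)
First bid not allocated: $976.
Allocation: Apex 2, Pike 2. Every unit priced at $976.
Revenue = 4 × 976 = $3,904.

Total revenue: $3,904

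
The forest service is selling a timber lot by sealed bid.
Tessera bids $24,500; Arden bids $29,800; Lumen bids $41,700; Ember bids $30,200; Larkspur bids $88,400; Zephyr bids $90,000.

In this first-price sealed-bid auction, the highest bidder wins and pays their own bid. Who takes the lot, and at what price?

Zephyr pays $90,000

Sorting bids: 90,000 (Zephyr) > 88,400 (Larkspur) > 41,700 (Lumen) > 30,200 (Ember) > 29,800 (Arden) > 24,500 (Tessera)
First-price: Zephyr pays what they bid, $90,000.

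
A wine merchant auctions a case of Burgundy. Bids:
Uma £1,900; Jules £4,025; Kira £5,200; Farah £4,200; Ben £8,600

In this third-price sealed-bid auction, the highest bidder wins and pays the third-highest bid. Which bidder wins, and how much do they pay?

Ben pays £4,200

Sorting bids: 8,600 (Ben) > 5,200 (Kira) > 4,200 (Farah) > 4,025 (Jules) > 1,900 (Uma)
Ben is highest; pays the third-highest bid, £4,200.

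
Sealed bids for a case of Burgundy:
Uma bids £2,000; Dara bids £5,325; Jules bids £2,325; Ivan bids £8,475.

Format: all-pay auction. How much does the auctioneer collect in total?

Rule: the highest bidder wins the item, but every bidder pays their own bid.
Sorting bids: 8,475 (Ivan) > 5,325 (Dara) > 2,325 (Jules) > 2,000 (Uma)
Every bidder forfeits their bid regardless of winning.
Revenue = 2,000 + 5,325 + 2,325 + 8,475 = £18,125.

Total revenue: £18,125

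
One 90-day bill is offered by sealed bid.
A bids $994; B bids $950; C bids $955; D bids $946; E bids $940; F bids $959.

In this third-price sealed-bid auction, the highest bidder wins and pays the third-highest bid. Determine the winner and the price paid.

Bids ranked: 994 (A) > 959 (F) > 955 (C) > 950 (B) > 946 (D) > 940 (E)
A wins; payment is bid #3 in the ranking = $955.

A pays $955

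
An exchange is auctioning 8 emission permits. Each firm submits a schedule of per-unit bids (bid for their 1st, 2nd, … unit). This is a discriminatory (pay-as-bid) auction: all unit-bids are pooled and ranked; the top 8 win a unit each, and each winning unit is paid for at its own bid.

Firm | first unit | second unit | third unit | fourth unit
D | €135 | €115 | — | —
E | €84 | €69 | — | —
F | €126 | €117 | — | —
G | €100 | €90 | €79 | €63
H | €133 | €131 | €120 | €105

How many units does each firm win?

Merging the schedules and taking the best 8: 135 (D-1), 133 (H-1), 131 (H-2), 126 (F-1), 120 (H-3), 117 (F-2), 115 (D-2), 105 (H-4)
Next rejected bid: €100 (not a price — pay-as-bid).
Allocation: D 2, F 2, H 4.

D 2, F 2, H 4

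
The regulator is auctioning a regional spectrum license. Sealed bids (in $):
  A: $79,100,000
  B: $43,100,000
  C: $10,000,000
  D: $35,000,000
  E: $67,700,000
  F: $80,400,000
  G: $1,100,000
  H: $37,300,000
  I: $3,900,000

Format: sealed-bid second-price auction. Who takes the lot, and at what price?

F pays $79,100,000

Bids in order: 80,400,000 (F) > 79,100,000 (A) > 67,700,000 (E) > 43,100,000 (B) > 37,300,000 (H) > 35,000,000 (D) > …
F is highest; pays the second-highest bid, $79,100,000.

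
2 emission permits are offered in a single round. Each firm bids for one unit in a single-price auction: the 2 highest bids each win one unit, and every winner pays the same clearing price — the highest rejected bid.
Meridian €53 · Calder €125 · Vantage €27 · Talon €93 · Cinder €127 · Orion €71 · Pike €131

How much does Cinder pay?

Sorting: 131 (Pike), 127 (Cinder), 125 (Calder), 93 (Talon), …
Winners (2 units): Pike, Cinder.
Highest unsuccessful bid: €125 → clearing price.
Cinder wins → pays €125.

Cinder pays €125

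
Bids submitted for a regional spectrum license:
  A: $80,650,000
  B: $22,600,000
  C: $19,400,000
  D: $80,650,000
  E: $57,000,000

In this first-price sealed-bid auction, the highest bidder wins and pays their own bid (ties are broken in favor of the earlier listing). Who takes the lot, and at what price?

A pays $80,650,000

Sorting bids: 80,650,000 (A) > 80,650,000 (D) > 57,000,000 (E) > 22,600,000 (B) > 19,400,000 (C)
A and D tie at $80,650,000; tie-break gives it to A.
A has the highest bid and pays exactly that: $80,650,000.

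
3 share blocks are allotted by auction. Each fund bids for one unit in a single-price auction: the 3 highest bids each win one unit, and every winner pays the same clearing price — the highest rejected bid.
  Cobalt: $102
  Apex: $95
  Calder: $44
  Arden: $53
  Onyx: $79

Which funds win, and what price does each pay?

Cobalt, Apex, Onyx; each pays $53

Bids ranked high→low: 102 (Cobalt), 95 (Apex), 79 (Onyx), 53 (Arden), 44 (Calder)
The 3 highest are Cobalt, Apex, Onyx.
Clearing price = highest rejected bid = $53.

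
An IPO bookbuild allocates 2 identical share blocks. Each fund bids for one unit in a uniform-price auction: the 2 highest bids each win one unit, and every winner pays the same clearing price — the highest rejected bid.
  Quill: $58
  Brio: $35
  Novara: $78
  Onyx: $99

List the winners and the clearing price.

Onyx, Novara; each pays $58

Ordering the bids: 99 (Onyx), 78 (Novara), 58 (Quill), 35 (Brio)
The 2 highest are Onyx, Novara.
Highest unsuccessful bid: $58 → clearing price.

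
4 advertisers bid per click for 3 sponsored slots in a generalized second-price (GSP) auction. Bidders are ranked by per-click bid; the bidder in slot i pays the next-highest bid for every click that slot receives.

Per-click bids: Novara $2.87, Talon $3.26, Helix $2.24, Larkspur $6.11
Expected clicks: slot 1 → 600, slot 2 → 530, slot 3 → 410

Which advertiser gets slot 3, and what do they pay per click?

Sorting advertisers: $6.11 (Larkspur) > $3.26 (Talon) > $2.87 (Novara) > $2.24 (Helix)
Slot 3 goes to the third-ranked bidder, Novara, who pays the next bid down: $2.24/click.

Novara; $2.24 per click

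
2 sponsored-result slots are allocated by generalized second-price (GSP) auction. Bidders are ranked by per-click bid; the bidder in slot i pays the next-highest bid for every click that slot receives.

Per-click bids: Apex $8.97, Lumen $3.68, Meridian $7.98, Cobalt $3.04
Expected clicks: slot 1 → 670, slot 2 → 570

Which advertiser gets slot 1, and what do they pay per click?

Apex; $7.98 per click

Ranked by bid: $8.97 (Apex) > $7.98 (Meridian) > $3.68 (Lumen) > …
Slot 1 goes to the first-ranked bidder, Apex, who pays the next bid down: $7.98/click.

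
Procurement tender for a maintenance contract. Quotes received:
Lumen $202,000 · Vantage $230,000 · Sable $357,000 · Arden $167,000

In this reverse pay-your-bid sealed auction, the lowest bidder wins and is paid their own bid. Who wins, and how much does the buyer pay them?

Arden is paid $167,000

Bids ranked: 167,000 (Arden) < 202,000 (Lumen) < 230,000 (Vantage) < 357,000 (Sable)
Arden has the lowest bid and is paid exactly that: $167,000.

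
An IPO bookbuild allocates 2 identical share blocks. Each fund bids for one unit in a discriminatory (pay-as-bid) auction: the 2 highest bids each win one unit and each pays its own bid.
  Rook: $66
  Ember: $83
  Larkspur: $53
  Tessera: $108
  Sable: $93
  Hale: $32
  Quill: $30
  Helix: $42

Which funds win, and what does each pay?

Tessera $108, Sable $93

Sorting: 108 (Tessera), 93 (Sable), 83 (Ember), 66 (Rook), …
Winners (2 units): Tessera, Sable.
Each winner pays its own bid: Tessera $108, Sable $93.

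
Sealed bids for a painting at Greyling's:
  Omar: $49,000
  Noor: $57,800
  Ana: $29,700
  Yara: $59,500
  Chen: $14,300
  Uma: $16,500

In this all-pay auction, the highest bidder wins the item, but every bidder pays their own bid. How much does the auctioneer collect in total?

Total revenue: $226,800

Rule: the highest bidder wins the item, but every bidder pays their own bid.
Bids in order: 59,500 (Yara) > 57,800 (Noor) > 49,000 (Omar) > 29,700 (Ana) > 16,500 (Uma) > 14,300 (Chen)
Yara wins with the top bid; all bids are sunk regardless.
Every bidder forfeits their bid regardless of winning.
Revenue = 49,000 + 57,800 + 29,700 + 59,500 + 14,300 + 16,500 = $226,800.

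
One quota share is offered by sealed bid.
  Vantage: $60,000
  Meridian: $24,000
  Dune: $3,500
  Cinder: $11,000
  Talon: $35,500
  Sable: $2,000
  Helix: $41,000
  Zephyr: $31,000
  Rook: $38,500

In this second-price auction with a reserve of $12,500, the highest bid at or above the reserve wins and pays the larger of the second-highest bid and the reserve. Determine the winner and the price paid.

Sorting bids: 60,000 (Vantage) > 41,000 (Helix) > 38,500 (Rook) > 35,500 (Talon) > 31,000 (Zephyr) > 24,000 (Meridian) > …
Vantage has the top bid at or above the reserve ($60,000).
Second-highest bid $41,000 exceeds the reserve $12,500 → payment $41,000.

Vantage pays $41,000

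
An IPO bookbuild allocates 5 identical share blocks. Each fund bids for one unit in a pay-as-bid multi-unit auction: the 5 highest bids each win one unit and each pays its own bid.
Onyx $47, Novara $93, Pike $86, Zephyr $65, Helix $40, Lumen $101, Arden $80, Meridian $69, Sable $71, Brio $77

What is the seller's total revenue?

Total revenue: $437

Ordering the bids: 101 (Lumen), 93 (Novara), 86 (Pike), 80 (Arden), 77 (Brio), 71 (Sable), 69 (Meridian), …
Winners (5 units): Lumen, Novara, Pike, Arden, Brio.
Total revenue = 101 + 93 + 86 + 80 + 77 = $437.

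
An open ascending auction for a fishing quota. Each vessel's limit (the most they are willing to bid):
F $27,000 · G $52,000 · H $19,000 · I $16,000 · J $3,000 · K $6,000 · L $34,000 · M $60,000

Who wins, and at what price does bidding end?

M wins at $52,000

Rule: the price rises until one bidder remains; the winner pays the price at which the last rival dropped out.
Sorting limits: 60,000 (M) > 52,000 (G) > 34,000 (L) > 27,000 (F) > 19,000 (H) > 16,000 (I) > …
Once the price passes $52,000, only M is left; the hammer falls at G's limit of $52,000.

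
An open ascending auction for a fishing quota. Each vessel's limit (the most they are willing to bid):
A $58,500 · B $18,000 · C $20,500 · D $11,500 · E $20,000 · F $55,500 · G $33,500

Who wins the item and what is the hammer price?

A wins at $55,500

Limits in order: 58,500 (A) > 55,500 (F) > 33,500 (G) > 20,500 (C) > 20,000 (E) > 18,000 (B) > …
Bidding ends when F exits at $55,500; A takes it.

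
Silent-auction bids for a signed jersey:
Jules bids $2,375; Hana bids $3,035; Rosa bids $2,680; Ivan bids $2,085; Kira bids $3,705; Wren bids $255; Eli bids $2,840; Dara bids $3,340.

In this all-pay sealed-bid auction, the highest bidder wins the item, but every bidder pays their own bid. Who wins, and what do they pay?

Rule: the highest bidder wins the item, but every bidder pays their own bid.
Bids in order: 3,705 (Kira) > 3,340 (Dara) > 3,035 (Hana) > 2,840 (Eli) > 2,680 (Rosa) > 2,375 (Jules) > …
Kira wins with the top bid; all bids are sunk regardless.

Kira pays $3,705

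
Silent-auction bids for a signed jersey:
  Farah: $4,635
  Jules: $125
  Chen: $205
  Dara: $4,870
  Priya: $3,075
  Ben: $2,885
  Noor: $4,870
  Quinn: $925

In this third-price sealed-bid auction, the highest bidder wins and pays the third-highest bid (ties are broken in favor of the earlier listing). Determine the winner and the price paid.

Dara pays $4,635

Sorting bids: 4,870 (Dara) > 4,870 (Noor) > 4,635 (Farah) > 3,075 (Priya) > 2,885 (Ben) > 925 (Quinn) > …
Dara and Noor tie at $4,870; tie-break gives it to Dara.
Dara is highest; pays the third-highest bid, $4,635.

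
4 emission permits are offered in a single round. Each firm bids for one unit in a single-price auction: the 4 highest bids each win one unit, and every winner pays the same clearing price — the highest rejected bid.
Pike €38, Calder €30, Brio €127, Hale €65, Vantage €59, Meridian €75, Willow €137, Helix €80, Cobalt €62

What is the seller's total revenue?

Total revenue: €260

Ordering the bids: 137 (Willow), 127 (Brio), 80 (Helix), 75 (Meridian), 65 (Hale), 62 (Cobalt), …
The 4 highest are Willow, Brio, Helix, Meridian.
Highest unsuccessful bid: €65 → clearing price.
Total revenue = 4 × €65 = €260.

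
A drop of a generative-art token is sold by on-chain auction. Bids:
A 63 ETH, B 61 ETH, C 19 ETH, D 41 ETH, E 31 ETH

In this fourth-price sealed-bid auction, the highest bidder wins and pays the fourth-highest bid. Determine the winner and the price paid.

A pays 31 ETH

Bids in order: 63 (A) > 61 (B) > 41 (D) > 31 (E) > 19 (C)
A is highest; pays the fourth-highest bid, 31 ETH.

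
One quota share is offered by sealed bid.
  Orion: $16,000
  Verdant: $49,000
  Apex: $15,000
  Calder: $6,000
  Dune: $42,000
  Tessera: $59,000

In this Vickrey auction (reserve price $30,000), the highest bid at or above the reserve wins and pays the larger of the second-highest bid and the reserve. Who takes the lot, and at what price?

Bids ranked: 59,000 (Tessera) > 49,000 (Verdant) > 42,000 (Dune) > 16,000 (Orion) > 15,000 (Apex) > 6,000 (Calder)
Tessera has the top bid at or above the reserve ($59,000).
Second-highest bid $49,000 exceeds the reserve $30,000 → payment $49,000.

Tessera pays $49,000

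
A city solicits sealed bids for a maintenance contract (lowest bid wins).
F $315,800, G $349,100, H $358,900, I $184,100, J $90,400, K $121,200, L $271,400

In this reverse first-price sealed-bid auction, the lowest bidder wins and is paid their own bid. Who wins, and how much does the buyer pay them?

J is paid $90,400

Bids ranked: 90,400 (J) < 121,200 (K) < 184,100 (I) < 271,400 (L) < 315,800 (F) < 349,100 (G) < …
J is lowest → is paid own bid, $90,400.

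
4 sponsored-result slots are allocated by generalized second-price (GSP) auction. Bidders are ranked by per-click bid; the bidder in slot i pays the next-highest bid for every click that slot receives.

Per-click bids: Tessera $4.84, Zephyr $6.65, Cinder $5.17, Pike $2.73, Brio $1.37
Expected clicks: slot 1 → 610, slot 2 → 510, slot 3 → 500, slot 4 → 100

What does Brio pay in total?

Brio pays $0.00

Ranked by bid: $6.65 (Zephyr) > $5.17 (Cinder) > $4.84 (Tessera) > $2.73 (Pike) > $1.37 (Brio)
Brio ranks below slot 4 → no slot, pays nothing.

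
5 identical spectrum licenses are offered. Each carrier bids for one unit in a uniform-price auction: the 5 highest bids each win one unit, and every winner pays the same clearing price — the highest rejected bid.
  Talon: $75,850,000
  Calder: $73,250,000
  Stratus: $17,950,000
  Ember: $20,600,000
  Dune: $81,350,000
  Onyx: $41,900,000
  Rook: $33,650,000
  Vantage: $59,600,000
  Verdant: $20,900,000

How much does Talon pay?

Sorting: 81,350,000 (Dune), 75,850,000 (Talon), 73,250,000 (Calder), 59,600,000 (Vantage), 41,900,000 (Onyx), 33,650,000 (Rook), 20,900,000 (Verdant), …
Winners (5 units): Dune, Talon, Calder, Vantage, Onyx.
Clearing price = highest rejected bid = $33,650,000.
Talon wins → pays $33,650,000.

Talon pays $33,650,000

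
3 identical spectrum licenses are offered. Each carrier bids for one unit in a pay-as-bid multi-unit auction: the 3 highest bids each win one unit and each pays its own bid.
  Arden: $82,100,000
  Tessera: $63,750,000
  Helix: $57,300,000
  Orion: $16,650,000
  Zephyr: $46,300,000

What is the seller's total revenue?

Total revenue: $203,150,000

Bids ranked high→low: 82,100,000 (Arden), 63,750,000 (Tessera), 57,300,000 (Helix), 46,300,000 (Zephyr), 16,650,000 (Orion)
Top 3: Arden, Tessera, Helix.
Total revenue = 82,100,000 + 63,750,000 + 57,300,000 = $203,150,000.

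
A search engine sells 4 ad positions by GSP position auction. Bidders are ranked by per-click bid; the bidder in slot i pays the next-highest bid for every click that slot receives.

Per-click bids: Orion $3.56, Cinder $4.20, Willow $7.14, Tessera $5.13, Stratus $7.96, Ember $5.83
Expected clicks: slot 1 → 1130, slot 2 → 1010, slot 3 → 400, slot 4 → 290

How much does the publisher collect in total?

Total revenue: $17226.50

Sorting advertisers: $7.96 (Stratus) > $7.14 (Willow) > $5.83 (Ember) > $5.13 (Tessera) > $4.20 (Cinder) > …
Slot 1: Stratus pays $7.14 × 1130 = $8068.20
Slot 2: Willow pays $5.83 × 1010 = $5888.30
Slot 3: Ember pays $5.13 × 400 = $2052.00
Slot 4: Tessera pays $4.20 × 290 = $1218.00
Total = $17226.50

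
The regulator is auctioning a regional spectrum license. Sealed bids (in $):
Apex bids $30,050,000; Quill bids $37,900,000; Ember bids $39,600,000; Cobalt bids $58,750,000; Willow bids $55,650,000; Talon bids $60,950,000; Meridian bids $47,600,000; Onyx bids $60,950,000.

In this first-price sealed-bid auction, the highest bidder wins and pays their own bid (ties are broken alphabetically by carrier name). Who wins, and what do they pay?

Onyx pays $60,950,000

Bids in order: 60,950,000 (Onyx) > 60,950,000 (Talon) > 58,750,000 (Cobalt) > 55,650,000 (Willow) > 47,600,000 (Meridian) > 39,600,000 (Ember) > …
Onyx and Talon tie at $60,950,000; tie-break gives it to Onyx.
Onyx has the highest bid and pays exactly that: $60,950,000.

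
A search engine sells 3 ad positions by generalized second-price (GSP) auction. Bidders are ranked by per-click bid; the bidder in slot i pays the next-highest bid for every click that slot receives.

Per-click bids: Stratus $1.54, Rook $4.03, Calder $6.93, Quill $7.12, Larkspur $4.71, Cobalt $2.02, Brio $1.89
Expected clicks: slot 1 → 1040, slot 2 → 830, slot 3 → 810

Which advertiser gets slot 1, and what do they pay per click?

Sorting advertisers: $7.12 (Quill) > $6.93 (Calder) > $4.71 (Larkspur) > $4.03 (Rook) > …
Slot 1 goes to the first-ranked bidder, Quill, who pays the next bid down: $6.93/click.

Quill; $6.93 per click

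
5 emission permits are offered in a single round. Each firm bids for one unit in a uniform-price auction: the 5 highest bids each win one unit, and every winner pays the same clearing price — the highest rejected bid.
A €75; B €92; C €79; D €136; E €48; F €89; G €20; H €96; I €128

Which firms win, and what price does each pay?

D, I, H, B, F; each pays €79

Bids ranked high→low: 136 (D), 128 (I), 96 (H), 92 (B), 89 (F), 79 (C), 75 (A), …
The 5 highest are D, I, H, B, F.
Clearing price = highest rejected bid = €79.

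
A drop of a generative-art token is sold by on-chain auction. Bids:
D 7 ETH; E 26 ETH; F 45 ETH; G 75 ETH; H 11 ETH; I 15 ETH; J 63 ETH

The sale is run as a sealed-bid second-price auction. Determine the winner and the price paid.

G pays 63 ETH

Rule: the highest bidder wins and pays the second-highest bid.
Sorting bids: 75 (G) > 63 (J) > 45 (F) > 26 (E) > 15 (I) > 11 (H) > …
Second-price: G pays J's bid of 63 ETH.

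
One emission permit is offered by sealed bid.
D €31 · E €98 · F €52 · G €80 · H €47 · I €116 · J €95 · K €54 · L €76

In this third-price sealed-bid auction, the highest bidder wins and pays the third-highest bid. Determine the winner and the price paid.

I pays €95

Bids ranked: 116 (I) > 98 (E) > 95 (J) > 80 (G) > 76 (L) > 54 (K) > …
I wins; payment is bid #3 in the ranking = €95.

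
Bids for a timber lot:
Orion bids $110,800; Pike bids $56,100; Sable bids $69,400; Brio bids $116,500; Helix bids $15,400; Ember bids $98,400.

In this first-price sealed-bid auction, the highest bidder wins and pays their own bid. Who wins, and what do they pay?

Bids ranked: 116,500 (Brio) > 110,800 (Orion) > 98,400 (Ember) > 69,400 (Sable) > 56,100 (Pike) > 15,400 (Helix)
Brio is highest → pays own bid, $116,500.

Brio pays $116,500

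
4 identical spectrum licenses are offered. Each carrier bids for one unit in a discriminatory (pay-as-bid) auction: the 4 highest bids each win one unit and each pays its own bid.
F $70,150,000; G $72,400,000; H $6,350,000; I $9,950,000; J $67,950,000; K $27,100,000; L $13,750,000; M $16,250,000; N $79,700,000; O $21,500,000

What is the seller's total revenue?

Total revenue: $290,200,000

Bids ranked high→low: 79,700,000 (N), 72,400,000 (G), 70,150,000 (F), 67,950,000 (J), 27,100,000 (K), 21,500,000 (O), …
The 4 highest are N, G, F, J.
Total revenue = 79,700,000 + 72,400,000 + 70,150,000 + 67,950,000 = $290,200,000.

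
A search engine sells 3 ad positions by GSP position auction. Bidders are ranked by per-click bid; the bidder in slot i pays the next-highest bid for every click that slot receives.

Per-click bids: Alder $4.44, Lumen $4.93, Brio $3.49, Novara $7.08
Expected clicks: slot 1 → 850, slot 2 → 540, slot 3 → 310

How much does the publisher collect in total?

Per-click bids in order: $7.08 (Novara) > $4.93 (Lumen) > $4.44 (Alder) > $3.49 (Brio)
Slot 1: Novara pays $4.93 × 850 = $4190.50
Slot 2: Lumen pays $4.44 × 540 = $2397.60
Slot 3: Alder pays $3.49 × 310 = $1081.90
Total = $7670.00

Total revenue: $7670.00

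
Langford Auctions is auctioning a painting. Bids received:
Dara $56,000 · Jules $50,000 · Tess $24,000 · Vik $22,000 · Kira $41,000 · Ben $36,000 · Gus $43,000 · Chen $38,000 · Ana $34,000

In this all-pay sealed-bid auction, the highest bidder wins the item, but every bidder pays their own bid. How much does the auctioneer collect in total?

Total revenue: $344,000

All-pay sealed-bid auction: the highest bidder wins the item, but every bidder pays their own bid.
Bids ranked: 56,000 (Dara) > 50,000 (Jules) > 43,000 (Gus) > 41,000 (Kira) > 38,000 (Chen) > 36,000 (Ben) > …
Dara wins with the top bid; all bids are sunk regardless.
Every bidder forfeits their bid regardless of winning.
Revenue = 56,000 + 50,000 + 24,000 + 22,000 + 41,000 + 36,000 + 43,000 + 38,000 + 34,000 = $344,000.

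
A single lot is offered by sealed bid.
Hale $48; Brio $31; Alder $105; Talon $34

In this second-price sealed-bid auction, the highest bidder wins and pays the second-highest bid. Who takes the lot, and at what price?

Alder pays $48

Second-price sealed-bid auction: the highest bidder wins and pays the second-highest bid.
Sorting bids: 105 (Alder) > 48 (Hale) > 34 (Talon) > 31 (Brio)
Alder wins with the highest bid; price is set by the runner-up at $48.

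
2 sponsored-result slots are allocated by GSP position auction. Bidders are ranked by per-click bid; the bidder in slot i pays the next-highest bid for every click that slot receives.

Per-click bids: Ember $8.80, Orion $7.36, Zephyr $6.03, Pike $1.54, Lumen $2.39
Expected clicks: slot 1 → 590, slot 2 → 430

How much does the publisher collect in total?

Per-click bids in order: $8.80 (Ember) > $7.36 (Orion) > $6.03 (Zephyr) > …
Slot 1: Ember pays $7.36 × 590 = $4342.40
Slot 2: Orion pays $6.03 × 430 = $2592.90
Total = $6935.30

Total revenue: $6935.30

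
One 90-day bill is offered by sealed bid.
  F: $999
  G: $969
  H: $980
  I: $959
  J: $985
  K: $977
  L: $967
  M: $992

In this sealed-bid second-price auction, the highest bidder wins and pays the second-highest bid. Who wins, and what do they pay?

F pays $992

Sorting bids: 999 (F) > 992 (M) > 985 (J) > 980 (H) > 977 (K) > 969 (G) > …
F is highest; pays the second-highest bid, $992.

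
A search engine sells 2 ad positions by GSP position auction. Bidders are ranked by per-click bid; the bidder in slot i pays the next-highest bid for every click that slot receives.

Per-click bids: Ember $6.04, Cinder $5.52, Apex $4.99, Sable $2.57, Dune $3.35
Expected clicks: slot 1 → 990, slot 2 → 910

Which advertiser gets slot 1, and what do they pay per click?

Ember; $5.52 per click

Per-click bids in order: $6.04 (Ember) > $5.52 (Cinder) > $4.99 (Apex) > …
Slot 1 goes to the first-ranked bidder, Ember, who pays the next bid down: $5.52/click.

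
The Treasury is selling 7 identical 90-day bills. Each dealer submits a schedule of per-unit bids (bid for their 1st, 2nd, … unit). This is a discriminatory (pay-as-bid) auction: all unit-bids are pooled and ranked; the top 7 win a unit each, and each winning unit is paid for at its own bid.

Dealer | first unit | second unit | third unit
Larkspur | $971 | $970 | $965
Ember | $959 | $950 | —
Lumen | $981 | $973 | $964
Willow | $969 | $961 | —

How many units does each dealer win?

Merging the schedules and taking the best 7: 981 (Lumen-1), 973 (Lumen-2), 971 (Larkspur-1), 970 (Larkspur-2), 969 (Willow-1), 965 (Larkspur-3), 964 (Lumen-3)
Next rejected bid: $961 (not a price — pay-as-bid).
Allocation: Larkspur 3, Lumen 3, Willow 1.

Larkspur 3, Lumen 3, Willow 1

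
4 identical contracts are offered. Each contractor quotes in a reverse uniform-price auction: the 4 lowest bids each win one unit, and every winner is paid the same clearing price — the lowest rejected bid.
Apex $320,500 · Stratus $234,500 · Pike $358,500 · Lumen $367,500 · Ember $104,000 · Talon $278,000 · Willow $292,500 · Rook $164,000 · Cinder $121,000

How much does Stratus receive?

Stratus is paid $278,000

Bids ranked low→high: 104,000 (Ember), 121,000 (Cinder), 164,000 (Rook), 234,500 (Stratus), 278,000 (Talon), 292,500 (Willow), …
Winners (4 units): Ember, Cinder, Rook, Stratus.
Lowest unsuccessful bid: $278,000 → clearing price.
Stratus wins → is paid $278,000.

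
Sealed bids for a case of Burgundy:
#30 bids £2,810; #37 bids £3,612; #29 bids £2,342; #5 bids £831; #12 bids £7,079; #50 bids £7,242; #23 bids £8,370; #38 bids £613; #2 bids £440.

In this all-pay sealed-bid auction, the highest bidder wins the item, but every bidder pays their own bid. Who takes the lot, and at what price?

#23 pays £8,370

Sorting bids: 8,370 (#23) > 7,242 (#50) > 7,079 (#12) > 3,612 (#37) > 2,810 (#30) > 2,342 (#29) > …
#23 is highest and takes the item; every bidder forfeits their bid.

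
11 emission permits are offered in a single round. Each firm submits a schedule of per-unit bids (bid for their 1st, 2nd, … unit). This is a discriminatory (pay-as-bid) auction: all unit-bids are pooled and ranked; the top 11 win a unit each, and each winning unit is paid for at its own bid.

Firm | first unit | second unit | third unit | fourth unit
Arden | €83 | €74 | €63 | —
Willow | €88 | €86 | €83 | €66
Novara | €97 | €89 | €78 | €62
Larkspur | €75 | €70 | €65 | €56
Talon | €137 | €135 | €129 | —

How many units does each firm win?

Merging the schedules and taking the best 11: 137 (Talon-1), 135 (Talon-2), 129 (Talon-3), 97 (Novara-1), 89 (Novara-2), 88 (Willow-1), 86 (Willow-2), 83 (Arden-1), 83 (Willow-3), 78 (Novara-3), 75 (Larkspur-1)
Next rejected bid: €74 (not a price — pay-as-bid).
Allocation: Arden 1, Larkspur 1, Novara 3, Talon 3, Willow 3.

Arden 1, Larkspur 1, Novara 3, Talon 3, Willow 3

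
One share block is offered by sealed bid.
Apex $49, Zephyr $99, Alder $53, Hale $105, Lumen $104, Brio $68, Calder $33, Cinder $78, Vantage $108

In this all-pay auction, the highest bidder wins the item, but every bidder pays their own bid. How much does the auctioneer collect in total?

Total revenue: $697

All-pay auction: the highest bidder wins the item, but every bidder pays their own bid.
Sorting bids: 108 (Vantage) > 105 (Hale) > 104 (Lumen) > 99 (Zephyr) > 78 (Cinder) > 68 (Brio) > …
Every bidder forfeits their bid regardless of winning.
Revenue = 49 + 99 + 53 + 105 + 104 + 68 + 33 + 78 + 108 = $697.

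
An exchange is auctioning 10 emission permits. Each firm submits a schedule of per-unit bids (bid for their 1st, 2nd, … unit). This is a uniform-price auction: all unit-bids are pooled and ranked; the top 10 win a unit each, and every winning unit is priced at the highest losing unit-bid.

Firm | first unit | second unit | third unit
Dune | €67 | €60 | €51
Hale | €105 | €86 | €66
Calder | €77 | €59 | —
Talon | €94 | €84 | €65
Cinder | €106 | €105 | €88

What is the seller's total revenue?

Total revenue: €650

All unit-bids, highest first — top 10: 106 (Cinder-1), 105 (Hale-1), 105 (Cinder-2), 94 (Talon-1), 88 (Cinder-3), 86 (Hale-2), 84 (Talon-2), 77 (Calder-1), 67 (Dune-1), 66 (Hale-3)
First bid not allocated: €65.
Allocation: Calder 1, Cinder 3, Dune 1, Hale 3, Talon 2. Every unit priced at €65.
Revenue = 10 × 65 = €650.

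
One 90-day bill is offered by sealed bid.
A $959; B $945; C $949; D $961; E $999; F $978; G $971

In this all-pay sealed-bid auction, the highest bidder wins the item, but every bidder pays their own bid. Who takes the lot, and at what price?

All-pay sealed-bid auction: the highest bidder wins the item, but every bidder pays their own bid.
Sorting bids: 999 (E) > 978 (F) > 971 (G) > 961 (D) > 959 (A) > 949 (C) > …
E wins with the top bid; all bids are sunk regardless.

E pays $999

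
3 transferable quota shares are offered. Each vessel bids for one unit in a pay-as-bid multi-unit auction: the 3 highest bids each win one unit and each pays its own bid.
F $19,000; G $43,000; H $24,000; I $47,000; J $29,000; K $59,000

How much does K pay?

Bids ranked high→low: 59,000 (K), 47,000 (I), 43,000 (G), 29,000 (J), 24,000 (H), …
The 3 highest are K, I, G.
K wins → own bid $59,000.

K pays $59,000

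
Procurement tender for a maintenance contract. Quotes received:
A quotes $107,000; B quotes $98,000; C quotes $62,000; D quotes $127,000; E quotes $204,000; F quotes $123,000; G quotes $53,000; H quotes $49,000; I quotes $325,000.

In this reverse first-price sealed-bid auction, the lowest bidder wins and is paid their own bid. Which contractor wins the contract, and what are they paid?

Bids ranked: 49,000 (H) < 53,000 (G) < 62,000 (C) < 98,000 (B) < 107,000 (A) < 123,000 (F) < …
H has the lowest bid and is paid exactly that: $49,000.

H is paid $49,000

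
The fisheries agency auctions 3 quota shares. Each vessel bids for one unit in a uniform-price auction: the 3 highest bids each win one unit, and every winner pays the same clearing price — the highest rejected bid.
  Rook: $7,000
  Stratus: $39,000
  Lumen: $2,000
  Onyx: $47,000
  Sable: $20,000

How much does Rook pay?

Bids ranked high→low: 47,000 (Onyx), 39,000 (Stratus), 20,000 (Sable), 7,000 (Rook), 2,000 (Lumen)
The 3 highest are Onyx, Stratus, Sable.
Clearing price = highest rejected bid = $7,000.
Rook does not win → pays $0.

Rook pays $0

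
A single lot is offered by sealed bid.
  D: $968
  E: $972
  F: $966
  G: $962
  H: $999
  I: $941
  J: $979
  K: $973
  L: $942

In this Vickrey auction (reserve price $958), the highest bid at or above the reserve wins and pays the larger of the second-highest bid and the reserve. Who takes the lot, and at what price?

Rule: the highest bid at or above the reserve wins and pays the larger of the second-highest bid and the reserve.
Sorting bids: 999 (H) > 979 (J) > 973 (K) > 972 (E) > 968 (D) > 966 (F) > …
H has the top bid at or above the reserve ($999).
max(second-highest $979, reserve $958) = $979; the reserve does not bind.

H pays $979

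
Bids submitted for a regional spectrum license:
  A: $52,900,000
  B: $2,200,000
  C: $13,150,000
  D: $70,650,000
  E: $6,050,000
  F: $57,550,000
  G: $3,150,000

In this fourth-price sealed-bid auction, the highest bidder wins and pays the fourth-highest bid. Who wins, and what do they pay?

Rule: the highest bidder wins and pays the fourth-highest bid.
Bids in order: 70,650,000 (D) > 57,550,000 (F) > 52,900,000 (A) > 13,150,000 (C) > 6,050,000 (E) > 3,150,000 (G) > …
D is highest; pays the fourth-highest bid, $13,150,000.

D pays $13,150,000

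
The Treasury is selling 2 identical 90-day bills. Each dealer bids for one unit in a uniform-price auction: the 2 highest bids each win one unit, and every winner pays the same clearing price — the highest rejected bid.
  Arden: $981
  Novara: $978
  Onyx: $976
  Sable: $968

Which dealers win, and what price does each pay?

Arden, Novara; each pays $976

Bids ranked high→low: 981 (Arden), 978 (Novara), 976 (Onyx), 968 (Sable)
The 2 highest are Arden, Novara.
Clearing price = highest rejected bid = $976.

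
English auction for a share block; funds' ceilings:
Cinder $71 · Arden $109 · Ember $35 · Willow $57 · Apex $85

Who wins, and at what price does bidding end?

Arden wins at $85

Sorting limits: 109 (Arden) > 85 (Apex) > 71 (Cinder) > 57 (Willow) > 35 (Ember)
Once the price passes $85, only Arden is left; the hammer falls at Apex's limit of $85.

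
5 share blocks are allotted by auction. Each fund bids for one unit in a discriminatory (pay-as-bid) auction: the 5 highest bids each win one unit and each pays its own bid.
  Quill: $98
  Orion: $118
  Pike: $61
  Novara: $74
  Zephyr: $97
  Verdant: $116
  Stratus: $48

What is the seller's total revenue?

Total revenue: $503

Bids ranked high→low: 118 (Orion), 116 (Verdant), 98 (Quill), 97 (Zephyr), 74 (Novara), 61 (Pike), 48 (Stratus)
Top 5: Orion, Verdant, Quill, Zephyr, Novara.
Total revenue = 118 + 116 + 98 + 97 + 74 = $503.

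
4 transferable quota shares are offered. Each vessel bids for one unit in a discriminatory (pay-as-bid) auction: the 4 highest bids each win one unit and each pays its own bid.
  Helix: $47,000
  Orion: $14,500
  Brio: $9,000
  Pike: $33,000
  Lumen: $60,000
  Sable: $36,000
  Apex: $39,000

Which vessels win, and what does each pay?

Lumen $60,000, Helix $47,000, Apex $39,000, Sable $36,000

Sorting: 60,000 (Lumen), 47,000 (Helix), 39,000 (Apex), 36,000 (Sable), 33,000 (Pike), 14,500 (Orion), …
Winners (4 units): Lumen, Helix, Apex, Sable.
Each winner pays its own bid: Lumen $60,000, Helix $47,000, Apex $39,000, Sable $36,000.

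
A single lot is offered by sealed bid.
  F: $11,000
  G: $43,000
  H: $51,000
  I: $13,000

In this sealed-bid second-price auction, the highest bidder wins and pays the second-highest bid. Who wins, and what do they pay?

H pays $43,000

Rule: the highest bidder wins and pays the second-highest bid.
Bids ranked: 51,000 (H) > 43,000 (G) > 13,000 (I) > 11,000 (F)
H wins with the highest bid; price is set by the runner-up at $43,000.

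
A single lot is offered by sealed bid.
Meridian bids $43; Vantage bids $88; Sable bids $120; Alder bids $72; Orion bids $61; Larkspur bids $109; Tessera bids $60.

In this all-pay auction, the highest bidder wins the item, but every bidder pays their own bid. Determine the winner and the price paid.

Bids in order: 120 (Sable) > 109 (Larkspur) > 88 (Vantage) > 72 (Alder) > 61 (Orion) > 60 (Tessera) > …
Sable wins with the top bid; all bids are sunk regardless.

Sable pays $120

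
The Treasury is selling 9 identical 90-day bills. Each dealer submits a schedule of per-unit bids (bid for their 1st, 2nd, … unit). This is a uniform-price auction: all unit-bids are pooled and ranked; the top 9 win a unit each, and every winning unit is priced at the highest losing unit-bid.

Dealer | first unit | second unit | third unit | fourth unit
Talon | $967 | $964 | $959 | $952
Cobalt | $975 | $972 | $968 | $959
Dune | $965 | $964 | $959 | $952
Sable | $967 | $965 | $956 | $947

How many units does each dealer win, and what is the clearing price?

Cobalt 3, Dune 2, Sable 2, Talon 2; clearing price $959

Merging the schedules and taking the best 9: 975 (Cobalt-1), 972 (Cobalt-2), 968 (Cobalt-3), 967 (Talon-1), 967 (Sable-1), 965 (Dune-1), 965 (Sable-2), 964 (Talon-2), 964 (Dune-2)
Highest rejected unit-bid = $959.
Allocation: Cobalt 3, Dune 2, Sable 2, Talon 2.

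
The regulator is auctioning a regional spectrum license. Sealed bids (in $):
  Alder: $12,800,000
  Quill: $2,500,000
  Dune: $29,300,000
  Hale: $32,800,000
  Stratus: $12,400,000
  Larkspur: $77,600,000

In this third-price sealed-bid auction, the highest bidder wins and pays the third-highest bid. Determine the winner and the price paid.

Larkspur pays $29,300,000

Rule: the highest bidder wins and pays the third-highest bid.
Bids ranked: 77,600,000 (Larkspur) > 32,800,000 (Hale) > 29,300,000 (Dune) > 12,800,000 (Alder) > 12,400,000 (Stratus) > 2,500,000 (Quill)
Larkspur wins; payment is bid #3 in the ranking = $29,300,000.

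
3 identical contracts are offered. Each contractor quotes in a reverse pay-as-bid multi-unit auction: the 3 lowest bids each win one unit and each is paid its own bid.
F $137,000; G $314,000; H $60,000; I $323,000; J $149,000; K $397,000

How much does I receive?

Ordering the bids: 60,000 (H), 137,000 (F), 149,000 (J), 314,000 (G), 323,000 (I), …
The 3 lowest are H, F, J.
I does not win → $0.

I is paid $0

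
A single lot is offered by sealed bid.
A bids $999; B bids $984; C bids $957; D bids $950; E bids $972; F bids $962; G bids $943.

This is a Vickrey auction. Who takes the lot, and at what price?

A pays $984

Bids in order: 999 (A) > 984 (B) > 972 (E) > 962 (F) > 957 (C) > 950 (D) > …
Second-price: A pays B's bid of $984.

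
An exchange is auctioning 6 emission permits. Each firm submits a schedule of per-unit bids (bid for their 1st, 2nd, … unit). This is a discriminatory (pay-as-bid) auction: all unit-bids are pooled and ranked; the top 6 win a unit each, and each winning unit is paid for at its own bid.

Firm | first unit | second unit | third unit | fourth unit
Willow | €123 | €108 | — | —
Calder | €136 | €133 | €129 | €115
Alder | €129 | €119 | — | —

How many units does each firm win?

Alder 2, Calder 3, Willow 1

Pooled unit-bids ranked (top 6): 136 (Calder-1), 133 (Calder-2), 129 (Calder-3), 129 (Alder-1), 123 (Willow-1), 119 (Alder-2)
Next rejected bid: €115 (not a price — pay-as-bid).
Allocation: Alder 2, Calder 3, Willow 1.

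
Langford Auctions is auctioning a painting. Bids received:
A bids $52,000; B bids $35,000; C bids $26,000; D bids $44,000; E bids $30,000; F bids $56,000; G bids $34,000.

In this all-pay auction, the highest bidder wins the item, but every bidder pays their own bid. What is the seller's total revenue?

Bids in order: 56,000 (F) > 52,000 (A) > 44,000 (D) > 35,000 (B) > 34,000 (G) > 30,000 (E) > …
F wins with the top bid; all bids are sunk regardless.
Every bidder forfeits their bid regardless of winning.
Revenue = 52,000 + 35,000 + 26,000 + 44,000 + 30,000 + 56,000 + 34,000 = $277,000.

Total revenue: $277,000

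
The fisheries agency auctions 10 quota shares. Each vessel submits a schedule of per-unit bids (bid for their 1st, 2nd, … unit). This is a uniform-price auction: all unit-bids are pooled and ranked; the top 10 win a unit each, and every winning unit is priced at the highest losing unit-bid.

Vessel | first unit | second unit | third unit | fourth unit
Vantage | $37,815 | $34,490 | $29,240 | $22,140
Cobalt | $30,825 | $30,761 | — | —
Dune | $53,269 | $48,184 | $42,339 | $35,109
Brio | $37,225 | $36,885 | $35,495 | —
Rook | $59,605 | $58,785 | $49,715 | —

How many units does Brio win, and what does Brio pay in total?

Brio: 3 units, pays $105,327

Merging the schedules and taking the best 10: 59,605 (Rook-1), 58,785 (Rook-2), 53,269 (Dune-1), 49,715 (Rook-3), 48,184 (Dune-2), 42,339 (Dune-3), 37,815 (Vantage-1), 37,225 (Brio-1), 36,885 (Brio-2), 35,495 (Brio-3)
Highest rejected unit-bid = $35,109.
Brio wins 3 unit(s) at $35,109 each.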